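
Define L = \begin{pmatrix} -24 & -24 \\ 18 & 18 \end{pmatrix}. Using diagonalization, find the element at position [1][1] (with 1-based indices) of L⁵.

Characteristic polynomial: s^2 + 6s = s(s + 6), so the eigenvalues are -6, 0.
s=0: eigenvector (1, -1).
s=-6: eigenvector (4, -3).
P = [[1, 4], [-1, -3]], D = diag(0, -6), P⁻¹ = [[-3, -4], [1, 1]].
L⁵ = P·diag(0, -7776)·P⁻¹ = [[-31104, -31104], [23328, 23328]].
The requested entry is -31104.

-31104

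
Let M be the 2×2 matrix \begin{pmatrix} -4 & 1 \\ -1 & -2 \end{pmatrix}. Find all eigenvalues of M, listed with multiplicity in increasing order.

-3, -3

Characteristic polynomial: p(μ) = μ^2 + 6μ + 9 = (μ + 3)^2.
Roots (with multiplicity): -3, -3.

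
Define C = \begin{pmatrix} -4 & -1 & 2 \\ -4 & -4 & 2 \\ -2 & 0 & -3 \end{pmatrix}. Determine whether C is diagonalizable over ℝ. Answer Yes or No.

Characteristic polynomial: p(μ) = μ^3 + 11μ^2 + 40μ + 48 = (μ + 3)(μ + 4)^2.
μ = -4 has algebraic multiplicity 2; rank(C + 4I) = 2, so geometric multiplicity = 1.
Geometric multiplicity < algebraic multiplicity, so C is not diagonalizable.

No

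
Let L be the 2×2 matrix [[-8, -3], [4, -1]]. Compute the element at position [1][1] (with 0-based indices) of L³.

Characteristic polynomial: μ^2 + 9μ + 20 = (μ + 4)(μ + 5), so the eigenvalues are -5, -4.
μ=-4: eigenvector (-3, 4).
μ=-5: eigenvector (-1, 1).
P = [[-3, -1], [4, 1]], D = diag(-4, -5), P⁻¹ = [[1, 1], [-4, -3]].
L³ = P·diag(-64, -125)·P⁻¹ = [[-308, -183], [244, 119]].
The requested entry is 119.

119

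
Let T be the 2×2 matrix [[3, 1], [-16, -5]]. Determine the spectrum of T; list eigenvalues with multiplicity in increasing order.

Characteristic polynomial: p(s) = s^2 + 2s + 1 = (s + 1)^2.
Roots (with multiplicity): -1, -1.

-1, -1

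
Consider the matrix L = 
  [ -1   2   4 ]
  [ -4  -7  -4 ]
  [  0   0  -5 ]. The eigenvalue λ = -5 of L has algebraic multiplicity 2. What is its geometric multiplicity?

L + 5I = [[4, 2, 4], [-4, -2, -4], [0, 0, 0]].
This matrix has rank 1, so its null space has dimension 3 − 1 = 2.

2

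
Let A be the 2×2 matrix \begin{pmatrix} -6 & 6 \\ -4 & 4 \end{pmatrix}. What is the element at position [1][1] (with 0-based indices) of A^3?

16

Characteristic polynomial: r^2 + 2r = r(r + 2), so the eigenvalues are -2, 0.
r=-2: eigenvector (3, 2).
r=0: eigenvector (1, 1).
P = [[3, 1], [2, 1]], D = diag(-2, 0), P⁻¹ = [[1, -1], [-2, 3]].
A³ = P·diag(-8, 0)·P⁻¹ = [[-24, 24], [-16, 16]].
The requested entry is 16.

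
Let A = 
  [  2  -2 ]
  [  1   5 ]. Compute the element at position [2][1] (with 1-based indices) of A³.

37

Characteristic polynomial: μ^2 - 7μ + 12 = (μ - 4)(μ - 3), so the eigenvalues are 3, 4.
μ=3: eigenvector (2, -1).
μ=4: eigenvector (-1, 1).
P = [[2, -1], [-1, 1]], D = diag(3, 4), P⁻¹ = [[1, 1], [1, 2]].
A³ = P·diag(27, 64)·P⁻¹ = [[-10, -74], [37, 101]].
The requested entry is 37.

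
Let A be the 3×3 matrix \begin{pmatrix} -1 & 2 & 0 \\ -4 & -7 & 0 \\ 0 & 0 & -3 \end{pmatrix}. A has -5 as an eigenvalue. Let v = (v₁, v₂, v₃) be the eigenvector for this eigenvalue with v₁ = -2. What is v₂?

A + 5I = [[4, 2, 0], [-4, -2, 0], [0, 0, 2]].
Solving (A + 5I)v = 0 gives the eigenspace spanned by (-2, 4, 0).
With v₁ = -2, v = (-2, 4, 0), so v₂ = 4.

4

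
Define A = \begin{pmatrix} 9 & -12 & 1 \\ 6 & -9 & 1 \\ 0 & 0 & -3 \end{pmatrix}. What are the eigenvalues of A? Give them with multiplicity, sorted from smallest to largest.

-3, -3, 3

Characteristic polynomial: p(λ) = λ^3 + 3λ^2 - 9λ - 27 = (λ - 3)(λ + 3)^2.
Roots (with multiplicity): -3, -3, 3.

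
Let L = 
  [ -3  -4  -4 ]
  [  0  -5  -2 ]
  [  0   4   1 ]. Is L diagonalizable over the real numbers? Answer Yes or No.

Characteristic polynomial: p(s) = s^3 + 7s^2 + 15s + 9 = (s + 1)(s + 3)^2.
s = -3 has algebraic multiplicity 2; rank(L + 3I) = 1, so geometric multiplicity = 2.
Every eigenvalue has geometric = algebraic multiplicity, so L is diagonalizable.

Yes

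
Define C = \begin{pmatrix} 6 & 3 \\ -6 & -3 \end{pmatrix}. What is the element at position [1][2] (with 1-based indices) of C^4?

Characteristic polynomial: μ^2 - 3μ = μ(μ - 3), so the eigenvalues are 0, 3.
μ=0: eigenvector (1, -2).
μ=3: eigenvector (-1, 1).
P = [[1, -1], [-2, 1]], D = diag(0, 3), P⁻¹ = [[-1, -1], [-2, -1]].
C⁴ = P·diag(0, 81)·P⁻¹ = [[162, 81], [-162, -81]].
The requested entry is 81.

81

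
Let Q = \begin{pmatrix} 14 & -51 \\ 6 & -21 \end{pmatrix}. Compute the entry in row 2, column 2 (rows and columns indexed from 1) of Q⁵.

-14301

Characteristic polynomial: t^2 + 7t + 12 = (t + 3)(t + 4), so the eigenvalues are -4, -3.
t=-3: eigenvector (3, 1).
t=-4: eigenvector (-17, -6).
P = [[3, -17], [1, -6]], D = diag(-3, -4), P⁻¹ = [[6, -17], [1, -3]].
Q⁵ = P·diag(-243, -1024)·P⁻¹ = [[13034, -39831], [4686, -14301]].
The requested entry is -14301.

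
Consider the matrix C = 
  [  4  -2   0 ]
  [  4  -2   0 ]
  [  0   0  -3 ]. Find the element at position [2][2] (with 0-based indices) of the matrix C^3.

-27

Characteristic polynomial: t^3 + t^2 - 6t = t(t - 2)(t + 3), so the eigenvalues are -3, 0, 2.
t=2: eigenvector (1, 1, 0).
t=-3: eigenvector (0, 0, 1).
t=0: eigenvector (1, 2, 0).
P = [[1, 0, 1], [1, 0, 2], [0, 1, 0]], D = diag(2, -3, 0), P⁻¹ = [[2, -1, 0], [0, 0, 1], [-1, 1, 0]].
C³ = P·diag(8, -27, 0)·P⁻¹ = [[16, -8, 0], [16, -8, 0], [0, 0, -27]].
The requested entry is -27.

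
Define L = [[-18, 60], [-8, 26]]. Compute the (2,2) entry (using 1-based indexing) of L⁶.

279616

Characteristic polynomial: t^2 - 8t + 12 = (t - 6)(t - 2), so the eigenvalues are 2, 6.
t=6: eigenvector (-5, -2).
t=2: eigenvector (3, 1).
P = [[-5, 3], [-2, 1]], D = diag(6, 2), P⁻¹ = [[1, -3], [2, -5]].
L⁶ = P·diag(46656, 64)·P⁻¹ = [[-232896, 698880], [-93184, 279616]].
The requested entry is 279616.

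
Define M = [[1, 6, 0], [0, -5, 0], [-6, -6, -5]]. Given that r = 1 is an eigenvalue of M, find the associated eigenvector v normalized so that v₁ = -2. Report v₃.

M − 1I = [[0, 6, 0], [0, -6, 0], [-6, -6, -6]].
Solving (M − 1I)v = 0 gives the eigenspace spanned by (-2, 0, 2).
With v₁ = -2, v = (-2, 0, 2), so v₃ = 2.

2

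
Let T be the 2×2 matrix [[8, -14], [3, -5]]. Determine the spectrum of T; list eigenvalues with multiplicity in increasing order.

1, 2

Characteristic polynomial: p(r) = r^2 - 3r + 2 = (r - 2)(r - 1).
Roots (with multiplicity): 1, 2.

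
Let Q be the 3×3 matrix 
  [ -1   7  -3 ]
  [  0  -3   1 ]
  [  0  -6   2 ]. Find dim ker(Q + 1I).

1

Q + 1I = [[0, 7, -3], [0, -2, 1], [0, -6, 3]].
This matrix has rank 2, so its null space has dimension 3 − 2 = 1.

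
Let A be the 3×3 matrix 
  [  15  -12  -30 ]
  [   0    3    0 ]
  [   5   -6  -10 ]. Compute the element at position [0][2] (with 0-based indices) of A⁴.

-3750

Characteristic polynomial: r^3 - 8r^2 + 15r = r(r - 5)(r - 3), so the eigenvalues are 0, 3, 5.
r=5: eigenvector (3, 0, 1).
r=3: eigenvector (-4, 1, -2).
r=0: eigenvector (2, 0, 1).
P = [[3, -4, 2], [0, 1, 0], [1, -2, 1]], D = diag(5, 3, 0), P⁻¹ = [[1, 0, -2], [0, 1, 0], [-1, 2, 3]].
A⁴ = P·diag(625, 81, 0)·P⁻¹ = [[1875, -324, -3750], [0, 81, 0], [625, -162, -1250]].
The requested entry is -3750.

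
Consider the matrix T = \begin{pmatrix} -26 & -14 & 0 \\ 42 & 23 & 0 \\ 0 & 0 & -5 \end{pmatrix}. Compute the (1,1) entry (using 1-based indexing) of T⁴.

Characteristic polynomial: λ^3 + 8λ^2 + 5λ - 50 = (λ - 2)(λ + 5)^2, so the eigenvalues are -5, -5, 2.
λ=-5: eigenvector (2, -3, 0).
λ=2: eigenvector (-1, 2, 0).
λ=-5: eigenvector (0, 0, 1).
P = [[2, -1, 0], [-3, 2, 0], [0, 0, 1]], D = diag(-5, 2, -5), P⁻¹ = [[2, 1, 0], [3, 2, 0], [0, 0, 1]].
T⁴ = P·diag(625, 16, 625)·P⁻¹ = [[2452, 1218, 0], [-3654, -1811, 0], [0, 0, 625]].
The requested entry is 2452.

2452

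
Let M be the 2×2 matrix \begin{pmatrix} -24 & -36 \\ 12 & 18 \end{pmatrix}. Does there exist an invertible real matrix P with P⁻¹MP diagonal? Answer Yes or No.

Characteristic polynomial: p(μ) = μ^2 + 6μ = μ(μ + 6).
All 2 eigenvalues are distinct, so M is diagonalizable.

Yes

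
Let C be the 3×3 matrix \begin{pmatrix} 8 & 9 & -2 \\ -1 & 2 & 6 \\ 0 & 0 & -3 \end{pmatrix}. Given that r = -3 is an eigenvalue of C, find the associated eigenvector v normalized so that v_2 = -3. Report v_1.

3

C + 3I = [[11, 9, -2], [-1, 5, 6], [0, 0, 0]].
Solving (C + 3I)v = 0 gives the eigenspace spanned by (3, -3, 3).
With v_2 = -3, v = (3, -3, 3), so v_1 = 3.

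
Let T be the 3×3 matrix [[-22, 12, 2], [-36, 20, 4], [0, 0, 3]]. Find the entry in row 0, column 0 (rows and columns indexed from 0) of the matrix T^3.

-280

Characteristic polynomial: λ^3 - λ^2 - 14λ + 24 = (λ - 3)(λ - 2)(λ + 4), so the eigenvalues are -4, 2, 3.
λ=3: eigenvector (2, 4, 1).
λ=-4: eigenvector (-2, -3, 0).
λ=2: eigenvector (1, 2, 0).
P = [[2, -2, 1], [4, -3, 2], [1, 0, 0]], D = diag(3, -4, 2), P⁻¹ = [[0, 0, 1], [-2, 1, 0], [-3, 2, -2]].
T³ = P·diag(27, -64, 8)·P⁻¹ = [[-280, 144, 38], [-432, 224, 76], [0, 0, 27]].
The requested entry is -280.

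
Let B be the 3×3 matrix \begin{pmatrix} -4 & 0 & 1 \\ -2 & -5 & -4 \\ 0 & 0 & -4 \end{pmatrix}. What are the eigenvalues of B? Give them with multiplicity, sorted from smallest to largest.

Characteristic polynomial: p(μ) = μ^3 + 13μ^2 + 56μ + 80 = (μ + 4)^2(μ + 5).
Roots (with multiplicity): -5, -4, -4.

-5, -4, -4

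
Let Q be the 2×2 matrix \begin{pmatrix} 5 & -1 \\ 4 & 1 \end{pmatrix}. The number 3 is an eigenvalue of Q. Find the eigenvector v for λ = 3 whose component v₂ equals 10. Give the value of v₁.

5

Q − 3I = [[2, -1], [4, -2]].
Solving (Q − 3I)v = 0 gives the eigenspace spanned by (5, 10).
With v₂ = 10, v = (5, 10), so v₁ = 5.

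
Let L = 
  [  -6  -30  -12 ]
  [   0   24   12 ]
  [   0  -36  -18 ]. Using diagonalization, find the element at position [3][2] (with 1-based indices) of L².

-216

Characteristic polynomial: r^3 - 36r = r(r - 6)(r + 6), so the eigenvalues are -6, 0, 6.
r=0: eigenvector (-1, 1, -2).
r=-6: eigenvector (1, 0, 0).
r=6: eigenvector (-2, 2, -3).
P = [[-1, 1, -2], [1, 0, 2], [-2, 0, -3]], D = diag(0, -6, 6), P⁻¹ = [[0, -3, -2], [1, 1, 0], [0, 2, 1]].
L² = P·diag(0, 36, 36)·P⁻¹ = [[36, -108, -72], [0, 144, 72], [0, -216, -108]].
The requested entry is -216.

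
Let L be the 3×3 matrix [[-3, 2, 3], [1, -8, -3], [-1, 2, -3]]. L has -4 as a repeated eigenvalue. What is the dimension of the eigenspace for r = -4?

L + 4I = [[1, 2, 3], [1, -4, -3], [-1, 2, 1]].
This matrix has rank 2, so its null space has dimension 3 − 2 = 1.

1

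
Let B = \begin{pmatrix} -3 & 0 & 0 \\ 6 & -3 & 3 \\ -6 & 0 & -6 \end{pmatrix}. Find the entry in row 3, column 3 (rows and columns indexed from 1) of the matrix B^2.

36

Characteristic polynomial: t^3 + 12t^2 + 45t + 54 = (t + 3)^2(t + 6), so the eigenvalues are -6, -3, -3.
t=-3: eigenvector (1, -1, -2).
t=-3: eigenvector (0, 1, 0).
t=-6: eigenvector (0, -1, 1).
P = [[1, 0, 0], [-1, 1, -1], [-2, 0, 1]], D = diag(-3, -3, -6), P⁻¹ = [[1, 0, 0], [3, 1, 1], [2, 0, 1]].
B² = P·diag(9, 9, 36)·P⁻¹ = [[9, 0, 0], [-54, 9, -27], [54, 0, 36]].
The requested entry is 36.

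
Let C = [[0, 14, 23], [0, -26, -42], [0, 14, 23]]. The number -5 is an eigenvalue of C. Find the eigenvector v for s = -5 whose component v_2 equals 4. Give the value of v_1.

-2

C + 5I = [[5, 14, 23], [0, -21, -42], [0, 14, 28]].
Solving (C + 5I)v = 0 gives the eigenspace spanned by (-2, 4, -2).
With v_2 = 4, v = (-2, 4, -2), so v_1 = -2.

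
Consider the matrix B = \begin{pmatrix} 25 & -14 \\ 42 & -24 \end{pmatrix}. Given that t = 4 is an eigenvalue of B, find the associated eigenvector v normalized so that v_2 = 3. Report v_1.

2

B − 4I = [[21, -14], [42, -28]].
Solving (B − 4I)v = 0 gives the eigenspace spanned by (2, 3).
With v_2 = 3, v = (2, 3), so v_1 = 2.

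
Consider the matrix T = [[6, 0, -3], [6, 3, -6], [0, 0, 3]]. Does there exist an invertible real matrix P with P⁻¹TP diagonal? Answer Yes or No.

Characteristic polynomial: p(μ) = μ^3 - 12μ^2 + 45μ - 54 = (μ - 6)(μ - 3)^2.
μ = 3 has algebraic multiplicity 2; rank(T − 3I) = 1, so geometric multiplicity = 2.
Every eigenvalue has geometric = algebraic multiplicity, so T is diagonalizable.

Yes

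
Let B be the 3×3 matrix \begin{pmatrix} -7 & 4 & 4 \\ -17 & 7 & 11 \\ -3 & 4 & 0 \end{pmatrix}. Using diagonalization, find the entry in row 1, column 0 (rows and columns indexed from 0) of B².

-33

Characteristic polynomial: r^3 - 13r + 12 = (r - 3)(r - 1)(r + 4), so the eigenvalues are -4, 1, 3.
r=1: eigenvector (1, 1, 1).
r=3: eigenvector (2, 3, 2).
r=-4: eigenvector (0, -1, 1).
P = [[1, 2, 0], [1, 3, -1], [1, 2, 1]], D = diag(1, 3, -4), P⁻¹ = [[5, -2, -2], [-2, 1, 1], [-1, 0, 1]].
B² = P·diag(1, 9, 16)·P⁻¹ = [[-31, 16, 16], [-33, 25, 9], [-47, 16, 32]].
The requested entry is -33.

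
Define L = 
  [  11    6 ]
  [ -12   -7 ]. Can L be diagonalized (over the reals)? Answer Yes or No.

Yes

Characteristic polynomial: p(t) = t^2 - 4t - 5 = (t - 5)(t + 1).
All 2 eigenvalues are distinct, so L is diagonalizable.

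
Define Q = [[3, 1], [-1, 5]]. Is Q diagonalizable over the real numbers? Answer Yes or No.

Characteristic polynomial: p(r) = r^2 - 8r + 16 = (r - 4)^2.
r = 4 has algebraic multiplicity 2; rank(Q − 4I) = 1, so geometric multiplicity = 1.
Geometric multiplicity < algebraic multiplicity, so Q is not diagonalizable.

No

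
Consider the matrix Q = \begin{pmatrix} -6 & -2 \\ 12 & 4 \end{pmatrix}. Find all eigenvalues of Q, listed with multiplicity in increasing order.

Characteristic polynomial: p(λ) = λ^2 + 2λ = λ(λ + 2).
Roots (with multiplicity): -2, 0.

-2, 0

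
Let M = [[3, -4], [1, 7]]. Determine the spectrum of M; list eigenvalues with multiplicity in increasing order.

5, 5

Characteristic polynomial: p(μ) = μ^2 - 10μ + 25 = (μ - 5)^2.
Roots (with multiplicity): 5, 5.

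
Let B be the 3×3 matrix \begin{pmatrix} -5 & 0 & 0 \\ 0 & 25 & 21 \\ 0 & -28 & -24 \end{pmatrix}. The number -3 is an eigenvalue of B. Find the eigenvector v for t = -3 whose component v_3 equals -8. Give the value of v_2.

6

B + 3I = [[-2, 0, 0], [0, 28, 21], [0, -28, -21]].
Solving (B + 3I)v = 0 gives the eigenspace spanned by (0, 6, -8).
With v_3 = -8, v = (0, 6, -8), so v_2 = 6.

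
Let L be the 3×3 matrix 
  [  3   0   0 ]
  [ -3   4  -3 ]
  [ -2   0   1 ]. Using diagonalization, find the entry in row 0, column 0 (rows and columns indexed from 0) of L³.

27

Characteristic polynomial: s^3 - 8s^2 + 19s - 12 = (s - 4)(s - 3)(s - 1), so the eigenvalues are 1, 3, 4.
s=1: eigenvector (0, 1, 1).
s=4: eigenvector (0, 1, 0).
s=3: eigenvector (1, 0, -1).
P = [[0, 0, 1], [1, 1, 0], [1, 0, -1]], D = diag(1, 4, 3), P⁻¹ = [[1, 0, 1], [-1, 1, -1], [1, 0, 0]].
L³ = P·diag(1, 64, 27)·P⁻¹ = [[27, 0, 0], [-63, 64, -63], [-26, 0, 1]].
The requested entry is 27.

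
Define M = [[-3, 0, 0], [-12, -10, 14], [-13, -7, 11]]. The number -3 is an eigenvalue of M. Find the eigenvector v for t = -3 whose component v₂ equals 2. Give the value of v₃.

1

M + 3I = [[0, 0, 0], [-12, -7, 14], [-13, -7, 14]].
Solving (M + 3I)v = 0 gives the eigenspace spanned by (0, 2, 1).
With v₂ = 2, v = (0, 2, 1), so v₃ = 1.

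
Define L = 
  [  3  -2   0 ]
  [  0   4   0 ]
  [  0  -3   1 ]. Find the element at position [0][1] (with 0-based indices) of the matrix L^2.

Characteristic polynomial: r^3 - 8r^2 + 19r - 12 = (r - 4)(r - 3)(r - 1), so the eigenvalues are 1, 3, 4.
r=3: eigenvector (1, 0, 0).
r=1: eigenvector (0, 0, 1).
r=4: eigenvector (-2, 1, -1).
P = [[1, 0, -2], [0, 0, 1], [0, 1, -1]], D = diag(3, 1, 4), P⁻¹ = [[1, 2, 0], [0, 1, 1], [0, 1, 0]].
L² = P·diag(9, 1, 16)·P⁻¹ = [[9, -14, 0], [0, 16, 0], [0, -15, 1]].
The requested entry is -14.

-14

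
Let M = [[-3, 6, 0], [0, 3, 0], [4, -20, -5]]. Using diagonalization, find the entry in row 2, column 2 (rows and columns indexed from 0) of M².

25

Characteristic polynomial: μ^3 + 5μ^2 - 9μ - 45 = (μ - 3)(μ + 3)(μ + 5), so the eigenvalues are -5, -3, 3.
μ=-3: eigenvector (1, 0, 2).
μ=-5: eigenvector (0, 0, 1).
μ=3: eigenvector (1, 1, -2).
P = [[1, 0, 1], [0, 0, 1], [2, 1, -2]], D = diag(-3, -5, 3), P⁻¹ = [[1, -1, 0], [-2, 4, 1], [0, 1, 0]].
M² = P·diag(9, 25, 9)·P⁻¹ = [[9, 0, 0], [0, 9, 0], [-32, 64, 25]].
The requested entry is 25.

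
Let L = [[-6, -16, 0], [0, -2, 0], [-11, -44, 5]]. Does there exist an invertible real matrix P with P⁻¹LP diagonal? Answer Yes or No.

Yes

Characteristic polynomial: p(s) = s^3 + 3s^2 - 28s - 60 = (s - 5)(s + 2)(s + 6).
All 3 eigenvalues are distinct, so L is diagonalizable.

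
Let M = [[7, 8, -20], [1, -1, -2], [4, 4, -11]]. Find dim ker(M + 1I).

1

M + 1I = [[8, 8, -20], [1, 0, -2], [4, 4, -10]].
This matrix has rank 2, so its null space has dimension 3 − 2 = 1.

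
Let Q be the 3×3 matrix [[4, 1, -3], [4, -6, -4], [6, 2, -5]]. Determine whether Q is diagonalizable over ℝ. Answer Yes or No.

No

Characteristic polynomial: p(r) = r^3 + 7r^2 + 8r - 16 = (r - 1)(r + 4)^2.
r = -4 has algebraic multiplicity 2; rank(Q + 4I) = 2, so geometric multiplicity = 1.
Geometric multiplicity < algebraic multiplicity, so Q is not diagonalizable.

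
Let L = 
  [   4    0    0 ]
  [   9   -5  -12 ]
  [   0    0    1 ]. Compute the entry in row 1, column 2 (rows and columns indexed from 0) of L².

Characteristic polynomial: r^3 - 21r + 20 = (r - 4)(r - 1)(r + 5), so the eigenvalues are -5, 1, 4.
r=1: eigenvector (0, -2, 1).
r=-5: eigenvector (0, 1, 0).
r=4: eigenvector (1, 1, 0).
P = [[0, 0, 1], [-2, 1, 1], [1, 0, 0]], D = diag(1, -5, 4), P⁻¹ = [[0, 0, 1], [-1, 1, 2], [1, 0, 0]].
L² = P·diag(1, 25, 16)·P⁻¹ = [[16, 0, 0], [-9, 25, 48], [0, 0, 1]].
The requested entry is 48.

48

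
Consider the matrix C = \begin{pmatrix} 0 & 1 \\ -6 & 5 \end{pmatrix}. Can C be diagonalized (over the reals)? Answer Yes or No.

Characteristic polynomial: p(s) = s^2 - 5s + 6 = (s - 3)(s - 2).
All 2 eigenvalues are distinct, so C is diagonalizable.

Yes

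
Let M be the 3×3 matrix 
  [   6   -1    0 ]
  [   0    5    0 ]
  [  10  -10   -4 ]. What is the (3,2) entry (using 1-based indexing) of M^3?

Characteristic polynomial: λ^3 - 7λ^2 - 14λ + 120 = (λ - 6)(λ - 5)(λ + 4), so the eigenvalues are -4, 5, 6.
λ=6: eigenvector (1, 0, 1).
λ=-4: eigenvector (0, 0, 1).
λ=5: eigenvector (1, 1, 0).
P = [[1, 0, 1], [0, 0, 1], [1, 1, 0]], D = diag(6, -4, 5), P⁻¹ = [[1, -1, 0], [-1, 1, 1], [0, 1, 0]].
M³ = P·diag(216, -64, 125)·P⁻¹ = [[216, -91, 0], [0, 125, 0], [280, -280, -64]].
The requested entry is -280.

-280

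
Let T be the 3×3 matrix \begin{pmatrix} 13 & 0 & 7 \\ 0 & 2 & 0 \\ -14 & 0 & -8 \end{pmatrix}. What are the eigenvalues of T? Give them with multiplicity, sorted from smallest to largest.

Characteristic polynomial: p(r) = r^3 - 7r^2 + 4r + 12 = (r - 6)(r - 2)(r + 1).
Roots (with multiplicity): -1, 2, 6.

-1, 2, 6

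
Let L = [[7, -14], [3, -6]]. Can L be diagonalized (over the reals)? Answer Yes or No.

Yes

Characteristic polynomial: p(μ) = μ^2 - μ = μ(μ - 1).
All 2 eigenvalues are distinct, so L is diagonalizable.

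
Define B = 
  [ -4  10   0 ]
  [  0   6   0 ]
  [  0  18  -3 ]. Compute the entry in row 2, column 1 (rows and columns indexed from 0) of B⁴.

Characteristic polynomial: r^3 + r^2 - 30r - 72 = (r - 6)(r + 3)(r + 4), so the eigenvalues are -4, -3, 6.
r=-4: eigenvector (1, 0, 0).
r=6: eigenvector (1, 1, 2).
r=-3: eigenvector (0, 0, 1).
P = [[1, 1, 0], [0, 1, 0], [0, 2, 1]], D = diag(-4, 6, -3), P⁻¹ = [[1, -1, 0], [0, 1, 0], [0, -2, 1]].
B⁴ = P·diag(256, 1296, 81)·P⁻¹ = [[256, 1040, 0], [0, 1296, 0], [0, 2430, 81]].
The requested entry is 2430.

2430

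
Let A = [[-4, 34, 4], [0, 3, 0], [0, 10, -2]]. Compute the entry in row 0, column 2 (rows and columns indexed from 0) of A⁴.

Characteristic polynomial: λ^3 + 3λ^2 - 10λ - 24 = (λ - 3)(λ + 2)(λ + 4), so the eigenvalues are -4, -2, 3.
λ=-2: eigenvector (2, 0, 1).
λ=3: eigenvector (6, 1, 2).
λ=-4: eigenvector (1, 0, 0).
P = [[2, 6, 1], [0, 1, 0], [1, 2, 0]], D = diag(-2, 3, -4), P⁻¹ = [[0, -2, 1], [0, 1, 0], [1, -2, -2]].
A⁴ = P·diag(16, 81, 256)·P⁻¹ = [[256, -90, -480], [0, 81, 0], [0, 130, 16]].
The requested entry is -480.

-480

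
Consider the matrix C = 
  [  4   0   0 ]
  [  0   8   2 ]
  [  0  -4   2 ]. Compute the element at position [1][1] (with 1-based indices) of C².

Characteristic polynomial: t^3 - 14t^2 + 64t - 96 = (t - 6)(t - 4)^2, so the eigenvalues are 4, 4, 6.
t=4: eigenvector (1, 0, 0).
t=6: eigenvector (0, 1, -1).
t=4: eigenvector (0, -1, 2).
P = [[1, 0, 0], [0, 1, -1], [0, -1, 2]], D = diag(4, 6, 4), P⁻¹ = [[1, 0, 0], [0, 2, 1], [0, 1, 1]].
C² = P·diag(16, 36, 16)·P⁻¹ = [[16, 0, 0], [0, 56, 20], [0, -40, -4]].
The requested entry is 16.

16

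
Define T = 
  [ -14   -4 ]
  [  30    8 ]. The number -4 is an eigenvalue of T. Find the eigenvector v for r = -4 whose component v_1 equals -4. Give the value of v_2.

T + 4I = [[-10, -4], [30, 12]].
Solving (T + 4I)v = 0 gives the eigenspace spanned by (-4, 10).
With v_1 = -4, v = (-4, 10), so v_2 = 10.

10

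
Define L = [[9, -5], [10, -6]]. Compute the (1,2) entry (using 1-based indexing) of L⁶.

Characteristic polynomial: s^2 - 3s - 4 = (s - 4)(s + 1), so the eigenvalues are -1, 4.
s=4: eigenvector (-1, -1).
s=-1: eigenvector (-1, -2).
P = [[-1, -1], [-1, -2]], D = diag(4, -1), P⁻¹ = [[-2, 1], [1, -1]].
L⁶ = P·diag(4096, 1)·P⁻¹ = [[8191, -4095], [8190, -4094]].
The requested entry is -4095.

-4095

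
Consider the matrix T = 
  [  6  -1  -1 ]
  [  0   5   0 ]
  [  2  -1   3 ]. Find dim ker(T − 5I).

T − 5I = [[1, -1, -1], [0, 0, 0], [2, -1, -2]].
This matrix has rank 2, so its null space has dimension 3 − 2 = 1.

1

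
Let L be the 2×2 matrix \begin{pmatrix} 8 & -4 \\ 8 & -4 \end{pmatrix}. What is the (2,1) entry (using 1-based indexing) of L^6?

Characteristic polynomial: r^2 - 4r = r(r - 4), so the eigenvalues are 0, 4.
r=0: eigenvector (1, 2).
r=4: eigenvector (-1, -1).
P = [[1, -1], [2, -1]], D = diag(0, 4), P⁻¹ = [[-1, 1], [-2, 1]].
L⁶ = P·diag(0, 4096)·P⁻¹ = [[8192, -4096], [8192, -4096]].
The requested entry is 8192.

8192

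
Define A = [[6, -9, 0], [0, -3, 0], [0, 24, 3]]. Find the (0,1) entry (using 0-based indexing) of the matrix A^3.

Characteristic polynomial: s^3 - 6s^2 - 9s + 54 = (s - 6)(s - 3)(s + 3), so the eigenvalues are -3, 3, 6.
s=3: eigenvector (0, 0, 1).
s=-3: eigenvector (1, 1, -4).
s=6: eigenvector (1, 0, 0).
P = [[0, 1, 1], [0, 1, 0], [1, -4, 0]], D = diag(3, -3, 6), P⁻¹ = [[0, 4, 1], [0, 1, 0], [1, -1, 0]].
A³ = P·diag(27, -27, 216)·P⁻¹ = [[216, -243, 0], [0, -27, 0], [0, 216, 27]].
The requested entry is -243.

-243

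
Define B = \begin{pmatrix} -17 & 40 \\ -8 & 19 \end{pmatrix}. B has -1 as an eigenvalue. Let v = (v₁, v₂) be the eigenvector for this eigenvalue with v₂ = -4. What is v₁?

-10

B + 1I = [[-16, 40], [-8, 20]].
Solving (B + 1I)v = 0 gives the eigenspace spanned by (-10, -4).
With v₂ = -4, v = (-10, -4), so v₁ = -10.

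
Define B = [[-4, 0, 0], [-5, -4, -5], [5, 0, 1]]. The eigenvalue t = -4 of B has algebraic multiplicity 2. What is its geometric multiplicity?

2

B + 4I = [[0, 0, 0], [-5, 0, -5], [5, 0, 5]].
This matrix has rank 1, so its null space has dimension 3 − 1 = 2.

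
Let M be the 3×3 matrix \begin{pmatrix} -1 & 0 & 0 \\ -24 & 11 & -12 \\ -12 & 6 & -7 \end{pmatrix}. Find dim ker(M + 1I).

2

M + 1I = [[0, 0, 0], [-24, 12, -12], [-12, 6, -6]].
This matrix has rank 1, so its null space has dimension 3 − 1 = 2.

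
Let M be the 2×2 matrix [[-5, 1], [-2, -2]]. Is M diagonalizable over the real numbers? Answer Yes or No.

Characteristic polynomial: p(λ) = λ^2 + 7λ + 12 = (λ + 3)(λ + 4).
All 2 eigenvalues are distinct, so M is diagonalizable.

Yes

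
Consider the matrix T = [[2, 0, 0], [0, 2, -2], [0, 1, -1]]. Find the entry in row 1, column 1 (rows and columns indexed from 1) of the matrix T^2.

4

Characteristic polynomial: r^3 - 3r^2 + 2r = r(r - 2)(r - 1), so the eigenvalues are 0, 1, 2.
r=0: eigenvector (0, -1, -1).
r=2: eigenvector (1, 0, 0).
r=1: eigenvector (0, 2, 1).
P = [[0, 1, 0], [-1, 0, 2], [-1, 0, 1]], D = diag(0, 2, 1), P⁻¹ = [[0, 1, -2], [1, 0, 0], [0, 1, -1]].
T² = P·diag(0, 4, 1)·P⁻¹ = [[4, 0, 0], [0, 2, -2], [0, 1, -1]].
The requested entry is 4.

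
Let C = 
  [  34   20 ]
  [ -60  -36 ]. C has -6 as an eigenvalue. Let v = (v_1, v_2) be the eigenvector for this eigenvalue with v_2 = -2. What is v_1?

1

C + 6I = [[40, 20], [-60, -30]].
Solving (C + 6I)v = 0 gives the eigenspace spanned by (1, -2).
With v_2 = -2, v = (1, -2), so v_1 = 1.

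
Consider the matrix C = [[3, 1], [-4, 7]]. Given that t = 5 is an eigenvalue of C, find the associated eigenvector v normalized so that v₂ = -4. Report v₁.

-2

C − 5I = [[-2, 1], [-4, 2]].
Solving (C − 5I)v = 0 gives the eigenspace spanned by (-2, -4).
With v₂ = -4, v = (-2, -4), so v₁ = -2.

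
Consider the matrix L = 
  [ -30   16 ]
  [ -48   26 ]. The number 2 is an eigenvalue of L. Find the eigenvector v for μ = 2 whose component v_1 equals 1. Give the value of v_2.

2

L − 2I = [[-32, 16], [-48, 24]].
Solving (L − 2I)v = 0 gives the eigenspace spanned by (1, 2).
With v_1 = 1, v = (1, 2), so v_2 = 2.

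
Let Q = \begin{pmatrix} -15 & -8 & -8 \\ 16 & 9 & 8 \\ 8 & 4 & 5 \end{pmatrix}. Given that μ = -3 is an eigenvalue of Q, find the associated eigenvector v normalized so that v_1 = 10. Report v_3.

Q + 3I = [[-12, -8, -8], [16, 12, 8], [8, 4, 8]].
Solving (Q + 3I)v = 0 gives the eigenspace spanned by (10, -10, -5).
With v_1 = 10, v = (10, -10, -5), so v_3 = -5.

-5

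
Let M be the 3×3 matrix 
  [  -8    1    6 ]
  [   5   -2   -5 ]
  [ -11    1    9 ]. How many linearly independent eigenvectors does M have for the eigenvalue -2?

1

M + 2I = [[-6, 1, 6], [5, 0, -5], [-11, 1, 11]].
This matrix has rank 2, so its null space has dimension 3 − 2 = 1.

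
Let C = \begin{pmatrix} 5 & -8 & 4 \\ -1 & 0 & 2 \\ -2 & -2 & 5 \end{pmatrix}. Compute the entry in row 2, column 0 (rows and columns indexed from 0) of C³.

Characteristic polynomial: s^3 - 10s^2 + 29s - 20 = (s - 5)(s - 4)(s - 1), so the eigenvalues are 1, 4, 5.
s=5: eigenvector (1, -1, -2).
s=4: eigenvector (0, 1, 2).
s=1: eigenvector (-1, -1, -1).
P = [[1, 0, -1], [-1, 1, -1], [-2, 2, -1]], D = diag(5, 4, 1), P⁻¹ = [[1, -2, 1], [1, -3, 2], [0, -2, 1]].
C³ = P·diag(125, 64, 1)·P⁻¹ = [[125, -248, 124], [-61, 60, 2], [-122, 118, 5]].
The requested entry is -122.

-122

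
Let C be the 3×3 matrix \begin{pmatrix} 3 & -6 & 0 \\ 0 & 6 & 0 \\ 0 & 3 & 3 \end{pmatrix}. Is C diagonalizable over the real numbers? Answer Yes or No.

Characteristic polynomial: p(s) = s^3 - 12s^2 + 45s - 54 = (s - 6)(s - 3)^2.
s = 3 has algebraic multiplicity 2; rank(C − 3I) = 1, so geometric multiplicity = 2.
Every eigenvalue has geometric = algebraic multiplicity, so C is diagonalizable.

Yes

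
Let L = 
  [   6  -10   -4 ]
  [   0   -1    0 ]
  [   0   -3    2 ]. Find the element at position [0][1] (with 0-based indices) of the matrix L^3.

Characteristic polynomial: λ^3 - 7λ^2 + 4λ + 12 = (λ - 6)(λ - 2)(λ + 1), so the eigenvalues are -1, 2, 6.
λ=6: eigenvector (1, 0, 0).
λ=-1: eigenvector (2, 1, 1).
λ=2: eigenvector (1, 0, 1).
P = [[1, 2, 1], [0, 1, 0], [0, 1, 1]], D = diag(6, -1, 2), P⁻¹ = [[1, -1, -1], [0, 1, 0], [0, -1, 1]].
L³ = P·diag(216, -1, 8)·P⁻¹ = [[216, -226, -208], [0, -1, 0], [0, -9, 8]].
The requested entry is -226.

-226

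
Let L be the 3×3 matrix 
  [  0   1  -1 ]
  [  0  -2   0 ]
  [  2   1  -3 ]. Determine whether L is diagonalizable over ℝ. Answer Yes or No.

Characteristic polynomial: p(λ) = λ^3 + 5λ^2 + 8λ + 4 = (λ + 1)(λ + 2)^2.
λ = -2 has algebraic multiplicity 2; rank(L + 2I) = 1, so geometric multiplicity = 2.
Every eigenvalue has geometric = algebraic multiplicity, so L is diagonalizable.

Yes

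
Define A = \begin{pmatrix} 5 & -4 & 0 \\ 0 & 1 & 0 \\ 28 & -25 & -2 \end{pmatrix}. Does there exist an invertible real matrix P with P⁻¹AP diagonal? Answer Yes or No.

Yes

Characteristic polynomial: p(t) = t^3 - 4t^2 - 7t + 10 = (t - 5)(t - 1)(t + 2).
All 3 eigenvalues are distinct, so A is diagonalizable.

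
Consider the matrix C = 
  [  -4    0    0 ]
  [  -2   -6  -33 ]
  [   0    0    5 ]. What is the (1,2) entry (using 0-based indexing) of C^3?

Characteristic polynomial: μ^3 + 5μ^2 - 26μ - 120 = (μ - 5)(μ + 4)(μ + 6), so the eigenvalues are -6, -4, 5.
μ=5: eigenvector (0, -3, 1).
μ=-6: eigenvector (0, 1, 0).
μ=-4: eigenvector (1, -1, 0).
P = [[0, 0, 1], [-3, 1, -1], [1, 0, 0]], D = diag(5, -6, -4), P⁻¹ = [[0, 0, 1], [1, 1, 3], [1, 0, 0]].
C³ = P·diag(125, -216, -64)·P⁻¹ = [[-64, 0, 0], [-152, -216, -1023], [0, 0, 125]].
The requested entry is -1023.

-1023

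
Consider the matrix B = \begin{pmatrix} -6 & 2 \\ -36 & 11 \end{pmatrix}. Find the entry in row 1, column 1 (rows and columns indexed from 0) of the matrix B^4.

601

Characteristic polynomial: t^2 - 5t + 6 = (t - 3)(t - 2), so the eigenvalues are 2, 3.
t=3: eigenvector (-2, -9).
t=2: eigenvector (1, 4).
P = [[-2, 1], [-9, 4]], D = diag(3, 2), P⁻¹ = [[4, -1], [9, -2]].
B⁴ = P·diag(81, 16)·P⁻¹ = [[-504, 130], [-2340, 601]].
The requested entry is 601.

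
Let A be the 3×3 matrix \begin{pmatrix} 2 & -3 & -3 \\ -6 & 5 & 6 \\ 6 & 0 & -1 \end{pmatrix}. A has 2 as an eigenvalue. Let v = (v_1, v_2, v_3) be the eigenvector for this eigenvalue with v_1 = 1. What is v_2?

-2

A − 2I = [[0, -3, -3], [-6, 3, 6], [6, 0, -3]].
Solving (A − 2I)v = 0 gives the eigenspace spanned by (1, -2, 2).
With v_1 = 1, v = (1, -2, 2), so v_2 = -2.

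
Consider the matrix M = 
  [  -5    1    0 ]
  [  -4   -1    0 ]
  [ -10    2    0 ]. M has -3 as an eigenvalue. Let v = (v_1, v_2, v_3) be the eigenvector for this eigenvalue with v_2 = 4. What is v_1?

2

M + 3I = [[-2, 1, 0], [-4, 2, 0], [-10, 2, 3]].
Solving (M + 3I)v = 0 gives the eigenspace spanned by (2, 4, 4).
With v_2 = 4, v = (2, 4, 4), so v_1 = 2.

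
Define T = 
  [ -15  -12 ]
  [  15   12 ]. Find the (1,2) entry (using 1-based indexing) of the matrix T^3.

Characteristic polynomial: μ^2 + 3μ = μ(μ + 3), so the eigenvalues are -3, 0.
μ=-3: eigenvector (1, -1).
μ=0: eigenvector (-4, 5).
P = [[1, -4], [-1, 5]], D = diag(-3, 0), P⁻¹ = [[5, 4], [1, 1]].
T³ = P·diag(-27, 0)·P⁻¹ = [[-135, -108], [135, 108]].
The requested entry is -108.

-108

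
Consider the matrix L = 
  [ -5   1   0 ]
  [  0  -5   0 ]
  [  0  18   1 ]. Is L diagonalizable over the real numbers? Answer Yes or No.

Characteristic polynomial: p(λ) = λ^3 + 9λ^2 + 15λ - 25 = (λ - 1)(λ + 5)^2.
λ = -5 has algebraic multiplicity 2; rank(L + 5I) = 2, so geometric multiplicity = 1.
Geometric multiplicity < algebraic multiplicity, so L is not diagonalizable.

No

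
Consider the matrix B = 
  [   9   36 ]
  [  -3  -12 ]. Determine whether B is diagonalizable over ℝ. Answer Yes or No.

Yes

Characteristic polynomial: p(r) = r^2 + 3r = r(r + 3).
All 2 eigenvalues are distinct, so B is diagonalizable.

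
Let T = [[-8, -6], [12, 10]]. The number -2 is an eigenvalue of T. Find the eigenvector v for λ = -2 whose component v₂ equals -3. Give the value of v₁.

T + 2I = [[-6, -6], [12, 12]].
Solving (T + 2I)v = 0 gives the eigenspace spanned by (3, -3).
With v₂ = -3, v = (3, -3), so v₁ = 3.

3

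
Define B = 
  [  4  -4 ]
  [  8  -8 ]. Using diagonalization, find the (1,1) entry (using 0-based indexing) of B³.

-128

Characteristic polynomial: μ^2 + 4μ = μ(μ + 4), so the eigenvalues are -4, 0.
μ=-4: eigenvector (-1, -2).
μ=0: eigenvector (1, 1).
P = [[-1, 1], [-2, 1]], D = diag(-4, 0), P⁻¹ = [[1, -1], [2, -1]].
B³ = P·diag(-64, 0)·P⁻¹ = [[64, -64], [128, -128]].
The requested entry is -128.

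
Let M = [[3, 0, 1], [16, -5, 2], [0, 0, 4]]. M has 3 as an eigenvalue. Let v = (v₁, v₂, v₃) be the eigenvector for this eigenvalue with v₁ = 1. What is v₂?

M − 3I = [[0, 0, 1], [16, -8, 2], [0, 0, 1]].
Solving (M − 3I)v = 0 gives the eigenspace spanned by (1, 2, 0).
With v₁ = 1, v = (1, 2, 0), so v₂ = 2.

2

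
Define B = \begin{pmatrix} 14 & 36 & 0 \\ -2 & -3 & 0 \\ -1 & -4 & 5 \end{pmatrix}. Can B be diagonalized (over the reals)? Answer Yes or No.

Yes

Characteristic polynomial: p(s) = s^3 - 16s^2 + 85s - 150 = (s - 6)(s - 5)^2.
s = 5 has algebraic multiplicity 2; rank(B − 5I) = 1, so geometric multiplicity = 2.
Every eigenvalue has geometric = algebraic multiplicity, so B is diagonalizable.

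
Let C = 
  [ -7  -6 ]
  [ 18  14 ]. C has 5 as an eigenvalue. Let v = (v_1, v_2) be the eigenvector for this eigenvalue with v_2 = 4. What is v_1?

-2

C − 5I = [[-12, -6], [18, 9]].
Solving (C − 5I)v = 0 gives the eigenspace spanned by (-2, 4).
With v_2 = 4, v = (-2, 4), so v_1 = -2.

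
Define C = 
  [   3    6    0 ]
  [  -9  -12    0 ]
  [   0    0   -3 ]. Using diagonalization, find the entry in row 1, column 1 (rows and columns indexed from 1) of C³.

351

Characteristic polynomial: λ^3 + 12λ^2 + 45λ + 54 = (λ + 3)^2(λ + 6), so the eigenvalues are -6, -3, -3.
λ=-3: eigenvector (1, -1, 0).
λ=-6: eigenvector (-2, 3, 0).
λ=-3: eigenvector (-1, 1, 1).
P = [[1, -2, -1], [-1, 3, 1], [0, 0, 1]], D = diag(-3, -6, -3), P⁻¹ = [[3, 2, 1], [1, 1, 0], [0, 0, 1]].
C³ = P·diag(-27, -216, -27)·P⁻¹ = [[351, 378, 0], [-567, -594, 0], [0, 0, -27]].
The requested entry is 351.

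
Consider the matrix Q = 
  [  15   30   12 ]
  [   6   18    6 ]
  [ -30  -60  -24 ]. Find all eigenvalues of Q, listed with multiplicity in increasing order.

Characteristic polynomial: p(μ) = μ^3 - 9μ^2 + 18μ = μ(μ - 6)(μ - 3).
Roots (with multiplicity): 0, 3, 6.

0, 3, 6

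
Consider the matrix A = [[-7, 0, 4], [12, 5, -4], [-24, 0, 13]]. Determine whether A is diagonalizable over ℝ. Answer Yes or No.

Characteristic polynomial: p(λ) = λ^3 - 11λ^2 + 35λ - 25 = (λ - 5)^2(λ - 1).
λ = 5 has algebraic multiplicity 2; rank(A − 5I) = 1, so geometric multiplicity = 2.
Every eigenvalue has geometric = algebraic multiplicity, so A is diagonalizable.

Yes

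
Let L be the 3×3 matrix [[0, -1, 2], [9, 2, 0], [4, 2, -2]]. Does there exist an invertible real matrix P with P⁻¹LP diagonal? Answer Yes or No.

Characteristic polynomial: p(s) = s^3 - 3s - 2 = (s - 2)(s + 1)^2.
s = -1 has algebraic multiplicity 2; rank(L + 1I) = 2, so geometric multiplicity = 1.
Geometric multiplicity < algebraic multiplicity, so L is not diagonalizable.

No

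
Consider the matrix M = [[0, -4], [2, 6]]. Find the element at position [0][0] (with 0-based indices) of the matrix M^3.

Characteristic polynomial: r^2 - 6r + 8 = (r - 4)(r - 2), so the eigenvalues are 2, 4.
r=4: eigenvector (-1, 1).
r=2: eigenvector (2, -1).
P = [[-1, 2], [1, -1]], D = diag(4, 2), P⁻¹ = [[1, 2], [1, 1]].
M³ = P·diag(64, 8)·P⁻¹ = [[-48, -112], [56, 120]].
The requested entry is -48.

-48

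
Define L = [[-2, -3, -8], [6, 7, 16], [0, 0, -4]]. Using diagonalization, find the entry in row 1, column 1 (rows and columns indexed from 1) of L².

-14

Characteristic polynomial: μ^3 - μ^2 - 16μ + 16 = (μ - 4)(μ - 1)(μ + 4), so the eigenvalues are -4, 1, 4.
μ=4: eigenvector (1, -2, 0).
μ=1: eigenvector (1, -1, 0).
μ=-4: eigenvector (1, -2, 1).
P = [[1, 1, 1], [-2, -1, -2], [0, 0, 1]], D = diag(4, 1, -4), P⁻¹ = [[-1, -1, -1], [2, 1, 0], [0, 0, 1]].
L² = P·diag(16, 1, 16)·P⁻¹ = [[-14, -15, 0], [30, 31, 0], [0, 0, 16]].
The requested entry is -14.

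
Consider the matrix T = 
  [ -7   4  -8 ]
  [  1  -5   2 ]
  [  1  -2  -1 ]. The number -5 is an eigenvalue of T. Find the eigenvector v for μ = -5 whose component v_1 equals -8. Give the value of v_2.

T + 5I = [[-2, 4, -8], [1, 0, 2], [1, -2, 4]].
Solving (T + 5I)v = 0 gives the eigenspace spanned by (-8, 4, 4).
With v_1 = -8, v = (-8, 4, 4), so v_2 = 4.

4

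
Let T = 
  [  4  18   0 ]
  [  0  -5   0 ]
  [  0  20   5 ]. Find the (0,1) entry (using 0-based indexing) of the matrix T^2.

Characteristic polynomial: λ^3 - 4λ^2 - 25λ + 100 = (λ - 5)(λ - 4)(λ + 5), so the eigenvalues are -5, 4, 5.
λ=4: eigenvector (1, 0, 0).
λ=-5: eigenvector (-2, 1, -2).
λ=5: eigenvector (0, 0, 1).
P = [[1, -2, 0], [0, 1, 0], [0, -2, 1]], D = diag(4, -5, 5), P⁻¹ = [[1, 2, 0], [0, 1, 0], [0, 2, 1]].
T² = P·diag(16, 25, 25)·P⁻¹ = [[16, -18, 0], [0, 25, 0], [0, 0, 25]].
The requested entry is -18.

-18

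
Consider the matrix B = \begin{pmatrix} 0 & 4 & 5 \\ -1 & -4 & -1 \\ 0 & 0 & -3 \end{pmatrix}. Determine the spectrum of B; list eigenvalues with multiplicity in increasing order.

-3, -2, -2

Characteristic polynomial: p(s) = s^3 + 7s^2 + 16s + 12 = (s + 2)^2(s + 3).
Roots (with multiplicity): -3, -2, -2.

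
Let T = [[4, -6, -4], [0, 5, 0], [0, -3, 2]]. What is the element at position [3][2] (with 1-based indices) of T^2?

Characteristic polynomial: μ^3 - 11μ^2 + 38μ - 40 = (μ - 5)(μ - 4)(μ - 2), so the eigenvalues are 2, 4, 5.
μ=4: eigenvector (1, 0, 0).
μ=5: eigenvector (-2, 1, -1).
μ=2: eigenvector (2, 0, 1).
P = [[1, -2, 2], [0, 1, 0], [0, -1, 1]], D = diag(4, 5, 2), P⁻¹ = [[1, 0, -2], [0, 1, 0], [0, 1, 1]].
T² = P·diag(16, 25, 4)·P⁻¹ = [[16, -42, -24], [0, 25, 0], [0, -21, 4]].
The requested entry is -21.

-21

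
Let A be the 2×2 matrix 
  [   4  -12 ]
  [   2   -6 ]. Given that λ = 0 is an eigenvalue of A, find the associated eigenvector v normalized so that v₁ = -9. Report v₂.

A = [[4, -12], [2, -6]].
Solving (A)v = 0 gives the eigenspace spanned by (-9, -3).
With v₁ = -9, v = (-9, -3), so v₂ = -3.

-3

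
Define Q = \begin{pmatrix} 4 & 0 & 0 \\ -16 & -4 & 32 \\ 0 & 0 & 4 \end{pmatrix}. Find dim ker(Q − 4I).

2

Q − 4I = [[0, 0, 0], [-16, -8, 32], [0, 0, 0]].
This matrix has rank 1, so its null space has dimension 3 − 1 = 2.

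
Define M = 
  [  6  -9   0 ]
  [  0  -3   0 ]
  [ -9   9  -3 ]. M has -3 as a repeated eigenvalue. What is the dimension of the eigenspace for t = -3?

2

M + 3I = [[9, -9, 0], [0, 0, 0], [-9, 9, 0]].
This matrix has rank 1, so its null space has dimension 3 − 1 = 2.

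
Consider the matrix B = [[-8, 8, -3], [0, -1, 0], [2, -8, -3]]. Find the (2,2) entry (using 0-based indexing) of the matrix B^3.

57

Characteristic polynomial: r^3 + 12r^2 + 41r + 30 = (r + 1)(r + 5)(r + 6), so the eigenvalues are -6, -5, -1.
r=-6: eigenvector (3, 0, -2).
r=-5: eigenvector (-1, 0, 1).
r=-1: eigenvector (2, 1, -2).
P = [[3, -1, 2], [0, 0, 1], [-2, 1, -2]], D = diag(-6, -5, -1), P⁻¹ = [[1, 0, 1], [2, 2, 3], [0, 1, 0]].
B³ = P·diag(-216, -125, -1)·P⁻¹ = [[-398, 248, -273], [0, -1, 0], [182, -248, 57]].
The requested entry is 57.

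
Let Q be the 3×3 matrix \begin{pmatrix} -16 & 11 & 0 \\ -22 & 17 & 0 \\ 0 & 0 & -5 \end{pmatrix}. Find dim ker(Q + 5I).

2

Q + 5I = [[-11, 11, 0], [-22, 22, 0], [0, 0, 0]].
This matrix has rank 1, so its null space has dimension 3 − 1 = 2.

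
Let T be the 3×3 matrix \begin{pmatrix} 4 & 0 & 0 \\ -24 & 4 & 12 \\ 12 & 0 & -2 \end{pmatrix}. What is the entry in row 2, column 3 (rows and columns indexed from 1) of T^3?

Characteristic polynomial: λ^3 - 6λ^2 + 32 = (λ - 4)^2(λ + 2), so the eigenvalues are -2, 4, 4.
λ=4: eigenvector (0, 1, 0).
λ=4: eigenvector (1, -2, 2).
λ=-2: eigenvector (0, -2, 1).
P = [[0, 1, 0], [1, -2, -2], [0, 2, 1]], D = diag(4, 4, -2), P⁻¹ = [[-2, 1, 2], [1, 0, 0], [-2, 0, 1]].
T³ = P·diag(64, 64, -8)·P⁻¹ = [[64, 0, 0], [-288, 64, 144], [144, 0, -8]].
The requested entry is 144.

144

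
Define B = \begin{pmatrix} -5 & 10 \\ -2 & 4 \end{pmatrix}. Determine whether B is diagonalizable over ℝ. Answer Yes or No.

Yes

Characteristic polynomial: p(λ) = λ^2 + λ = λ(λ + 1).
All 2 eigenvalues are distinct, so B is diagonalizable.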